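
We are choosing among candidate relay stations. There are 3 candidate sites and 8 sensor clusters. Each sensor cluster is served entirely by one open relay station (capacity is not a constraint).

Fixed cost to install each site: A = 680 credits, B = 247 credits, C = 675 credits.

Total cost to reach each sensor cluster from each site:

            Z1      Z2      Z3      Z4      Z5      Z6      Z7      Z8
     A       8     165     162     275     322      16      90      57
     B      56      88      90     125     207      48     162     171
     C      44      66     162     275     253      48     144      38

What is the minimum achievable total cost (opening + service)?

Minimum total cost: 1194

For any fixed open set, each sensor cluster goes to its cheapest open site; total = fixed + service.
{B}: Z1→B 56, Z2→B 88, Z3→B 90, Z4→B 125, Z5→B 207, Z6→B 48, Z7→B 162, Z8→B 171. Service 947; fixed 247; total 1194.
{A, B}: Z1→A 8, Z2→B 88, Z3→B 90, Z4→B 125, Z5→B 207, Z6→A 16, Z7→A 90, Z8→A 57. Service 681; fixed 927; total 1608.
{B, C}: service 762 + fixed 922 = 1684
{A, B, C}: Z1→A 8, Z2→C 66, Z3→B 90, Z4→B 125, Z5→B 207, Z6→A 16, Z7→A 90, Z8→C 38. Service 640; fixed 1602; total 2242.
No other subset beats 1194.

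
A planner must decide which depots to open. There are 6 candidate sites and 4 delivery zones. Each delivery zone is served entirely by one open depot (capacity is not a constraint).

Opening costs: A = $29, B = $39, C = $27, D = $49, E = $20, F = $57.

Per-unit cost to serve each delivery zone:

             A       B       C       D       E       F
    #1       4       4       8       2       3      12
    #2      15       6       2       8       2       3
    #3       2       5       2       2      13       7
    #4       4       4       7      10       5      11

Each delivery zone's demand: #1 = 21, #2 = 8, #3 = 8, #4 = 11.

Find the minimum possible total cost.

Minimum total cost: 188

For any fixed open set, each delivery zone goes to its cheapest open site; total = fixed + service.
{A, E}: #1→E 3·21=63, #2→E 2·8=16, #3→A 2·8=16, #4→A 4·11=44. Service 139; fixed 49; total 188.
{C, E}: #1→E 3·21=63, #2→C 2·8=16, #3→C 2·8=16, #4→E 5·11=55. Service 150; fixed 47; total 197.
{D, E}: #1→D 2·21=42, #2→E 2·8=16, #3→D 2·8=16, #4→E 5·11=55. Service 129; fixed 69; total 198.
{A, B, C, D, E, F}: service 118 + fixed 221 = 339
No other subset beats 188.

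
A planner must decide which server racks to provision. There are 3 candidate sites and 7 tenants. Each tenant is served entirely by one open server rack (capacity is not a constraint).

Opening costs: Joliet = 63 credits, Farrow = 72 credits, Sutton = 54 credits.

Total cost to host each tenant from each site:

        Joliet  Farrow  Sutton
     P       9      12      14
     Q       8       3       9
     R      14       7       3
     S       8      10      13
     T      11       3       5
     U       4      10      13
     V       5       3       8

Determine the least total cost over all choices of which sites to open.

Minimum total cost: 119

For any fixed open set, each tenant goes to its cheapest open site; total = fixed + service.
{Sutton}: P→Sutton 14, Q→Sutton 9, R→Sutton 3, S→Sutton 13, T→Sutton 5, U→Sutton 13, V→Sutton 8. Service 65; fixed 54; total 119.
{Farrow}: service 48 + fixed 72 = 120
{Joliet}: P→Joliet 9, Q→Joliet 8, R→Joliet 14, S→Joliet 8, T→Joliet 11, U→Joliet 4, V→Joliet 5. Service 59; fixed 63; total 122.
{Joliet, Farrow, Sutton}: P→Joliet 9, Q→Farrow 3, R→Sutton 3, S→Joliet 8, T→Farrow 3, U→Joliet 4, V→Farrow 3. Service 33; fixed 189; total 222.
No other subset beats 119.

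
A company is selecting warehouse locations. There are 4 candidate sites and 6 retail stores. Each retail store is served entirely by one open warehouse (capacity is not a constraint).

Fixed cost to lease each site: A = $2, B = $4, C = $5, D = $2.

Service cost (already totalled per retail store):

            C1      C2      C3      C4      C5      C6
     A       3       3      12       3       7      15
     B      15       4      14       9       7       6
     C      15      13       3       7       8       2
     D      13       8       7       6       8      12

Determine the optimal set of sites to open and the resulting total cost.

For any fixed open set, each retail store goes to its cheapest open site; total = fixed + service.
{A, C}: C1→A 3, C2→A 3, C3→C 3, C4→A 3, C5→A 7, C6→C 2. Service 21; fixed 7; total 28.
{A, C, D}: service 21 + fixed 9 = 30
{A, B, C}: service 21 + fixed 11 = 32
{A, B, C, D}: service 21 + fixed 13 = 34
No other subset beats 28.

Open A and C; minimum total cost 28.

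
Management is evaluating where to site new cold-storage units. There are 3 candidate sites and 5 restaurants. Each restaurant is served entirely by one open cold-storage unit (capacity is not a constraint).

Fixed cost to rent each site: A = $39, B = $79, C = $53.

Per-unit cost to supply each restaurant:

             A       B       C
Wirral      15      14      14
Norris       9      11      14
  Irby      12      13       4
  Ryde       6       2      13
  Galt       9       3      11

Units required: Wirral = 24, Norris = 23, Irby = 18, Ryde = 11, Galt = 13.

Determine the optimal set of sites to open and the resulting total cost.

For any fixed open set, each restaurant goes to its cheapest open site; total = fixed + service.
{A, B, C}: Wirral→B 14·24=336, Norris→A 9·23=207, Irby→C 4·18=72, Ryde→B 2·11=22, Galt→B 3·13=39. Service 676; fixed 171; total 847.
{B, C}: Wirral→B 14·24=336, Norris→B 11·23=253, Irby→C 4·18=72, Ryde→B 2·11=22, Galt→B 3·13=39. Service 722; fixed 132; total 854.
{A, C}: Wirral→C 14·24=336, Norris→A 9·23=207, Irby→C 4·18=72, Ryde→A 6·11=66, Galt→A 9·13=117. Service 798; fixed 92; total 890.
{A}: Wirral→A 15·24=360, Norris→A 9·23=207, Irby→A 12·18=216, Ryde→A 6·11=66, Galt→A 9·13=117. Service 966; fixed 39; total 1005.
No other subset beats 847.

Open A, B and C; minimum total cost 847.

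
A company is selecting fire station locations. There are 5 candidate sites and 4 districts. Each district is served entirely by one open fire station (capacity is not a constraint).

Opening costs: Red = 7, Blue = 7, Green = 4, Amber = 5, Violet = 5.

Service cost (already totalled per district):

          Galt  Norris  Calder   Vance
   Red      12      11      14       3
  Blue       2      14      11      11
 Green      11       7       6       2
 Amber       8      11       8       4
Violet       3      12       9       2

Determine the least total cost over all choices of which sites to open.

Minimum total cost: 27

For any fixed open set, each district goes to its cheapest open site; total = fixed + service.
{Green, Violet}: Galt→Violet 3, Norris→Green 7, Calder→Green 6, Vance→Green 2. Service 18; fixed 9; total 27.
{Blue, Green}: Galt→Blue 2, Norris→Green 7, Calder→Green 6, Vance→Green 2. Service 17; fixed 11; total 28.
{Green}: service 26 + fixed 4 = 30
{Red, Blue, Green, Amber, Violet}: service 17 + fixed 28 = 45
No other subset beats 27.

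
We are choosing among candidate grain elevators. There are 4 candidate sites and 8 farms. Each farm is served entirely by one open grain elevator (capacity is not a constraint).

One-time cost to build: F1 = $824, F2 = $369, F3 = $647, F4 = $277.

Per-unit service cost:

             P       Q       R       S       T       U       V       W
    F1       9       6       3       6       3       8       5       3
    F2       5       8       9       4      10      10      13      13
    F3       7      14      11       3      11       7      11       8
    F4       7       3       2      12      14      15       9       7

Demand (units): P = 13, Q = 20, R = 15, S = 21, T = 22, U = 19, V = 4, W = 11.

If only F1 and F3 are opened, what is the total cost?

Total cost: 2042

Each farm is assigned to its cheapest site among the open ones.
{F1, F3}: P→F3 7·13=91, Q→F1 6·20=120, R→F1 3·15=45, S→F3 3·21=63, T→F1 3·22=66, U→F3 7·19=133, V→F1 5·4=20, W→F1 3·11=33. Service 571; fixed 1471; total 2042.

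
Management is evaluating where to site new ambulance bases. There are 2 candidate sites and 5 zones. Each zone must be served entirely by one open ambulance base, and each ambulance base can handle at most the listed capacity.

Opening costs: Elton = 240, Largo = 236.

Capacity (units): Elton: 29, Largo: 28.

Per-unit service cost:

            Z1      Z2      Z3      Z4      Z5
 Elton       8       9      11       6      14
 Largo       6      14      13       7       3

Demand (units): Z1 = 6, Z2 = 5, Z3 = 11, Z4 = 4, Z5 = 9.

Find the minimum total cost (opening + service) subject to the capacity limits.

Minimum total cost: 729

Open {Elton, Largo}: Z1→Largo 6·6=36, Z2→Elton 9·5=45, Z3→Elton 11·11=121, Z4→Elton 6·4=24, Z5→Largo 3·9=27.
Loads: Elton carries 20/29, Largo carries 15/28. Service 253; fixed 476; total 729.
Next best feasible plan costs 733.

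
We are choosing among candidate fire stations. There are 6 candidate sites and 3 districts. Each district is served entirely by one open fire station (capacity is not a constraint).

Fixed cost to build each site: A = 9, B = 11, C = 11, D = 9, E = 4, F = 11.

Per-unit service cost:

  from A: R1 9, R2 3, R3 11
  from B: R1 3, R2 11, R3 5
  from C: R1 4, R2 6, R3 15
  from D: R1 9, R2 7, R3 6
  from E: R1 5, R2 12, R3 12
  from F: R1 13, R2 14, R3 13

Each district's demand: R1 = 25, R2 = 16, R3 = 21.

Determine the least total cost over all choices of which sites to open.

For any fixed open set, each district goes to its cheapest open site; total = fixed + service.
{A, B}: R1→B 3·25=75, R2→A 3·16=48, R3→B 5·21=105. Service 228; fixed 20; total 248.
{A, B, E}: R1→B 3·25=75, R2→A 3·16=48, R3→B 5·21=105. Service 228; fixed 24; total 252.
{A, B, D}: R1→B 3·25=75, R2→A 3·16=48, R3→B 5·21=105. Service 228; fixed 29; total 257.
{A, B, C, D, E, F}: service 228 + fixed 55 = 283
No other subset beats 248.

Minimum total cost: 248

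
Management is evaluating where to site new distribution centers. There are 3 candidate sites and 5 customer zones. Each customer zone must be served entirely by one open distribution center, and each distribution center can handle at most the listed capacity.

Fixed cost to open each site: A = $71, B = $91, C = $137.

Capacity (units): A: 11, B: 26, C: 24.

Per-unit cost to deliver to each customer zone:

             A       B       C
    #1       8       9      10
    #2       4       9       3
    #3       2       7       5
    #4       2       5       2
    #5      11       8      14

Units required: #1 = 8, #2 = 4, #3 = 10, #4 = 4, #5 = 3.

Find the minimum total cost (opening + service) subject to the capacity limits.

Open {A, B}: #1→B 9·8=72, #2→B 9·4=36, #3→A 2·10=20, #4→B 5·4=20, #5→B 8·3=24.
Loads: A carries 10/11, B carries 19/26. Service 172; fixed 162; total 334.
Next best feasible plan costs 352.

Minimum total cost: 334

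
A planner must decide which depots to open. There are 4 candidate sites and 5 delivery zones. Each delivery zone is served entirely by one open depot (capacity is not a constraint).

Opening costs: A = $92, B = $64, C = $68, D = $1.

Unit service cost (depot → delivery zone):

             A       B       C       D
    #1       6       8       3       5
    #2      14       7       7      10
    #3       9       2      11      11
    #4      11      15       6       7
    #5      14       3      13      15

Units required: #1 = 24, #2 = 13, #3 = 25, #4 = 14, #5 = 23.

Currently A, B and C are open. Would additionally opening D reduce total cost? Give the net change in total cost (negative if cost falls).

No — net change +1 (cost rises by 1).

Current service cost with {A, B, C}: 366.
Adding D: each delivery zone re-picks its cheapest; new service cost 366, saving 0.
Extra fixed cost: 1. Net change = 1 − 0 = 1.
(Totals: 590 → 591.)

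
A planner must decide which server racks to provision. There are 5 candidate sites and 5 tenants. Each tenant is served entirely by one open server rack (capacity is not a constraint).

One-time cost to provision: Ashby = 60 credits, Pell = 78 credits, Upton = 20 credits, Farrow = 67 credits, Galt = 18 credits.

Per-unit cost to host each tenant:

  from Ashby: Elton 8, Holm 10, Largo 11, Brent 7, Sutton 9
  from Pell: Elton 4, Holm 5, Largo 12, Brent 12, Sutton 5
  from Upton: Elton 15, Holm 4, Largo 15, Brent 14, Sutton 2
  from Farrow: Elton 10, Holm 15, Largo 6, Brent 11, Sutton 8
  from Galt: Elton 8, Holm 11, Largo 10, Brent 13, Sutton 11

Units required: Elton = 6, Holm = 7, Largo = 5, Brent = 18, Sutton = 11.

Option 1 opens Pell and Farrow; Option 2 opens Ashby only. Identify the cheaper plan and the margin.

Option 2 is cheaper by 29.

Option 1: {Pell, Farrow}: Elton→Pell 4·6=24, Holm→Pell 5·7=35, Largo→Farrow 6·5=30, Brent→Farrow 11·18=198, Sutton→Pell 5·11=55. Service 342; fixed 145; total 487.
Option 2: {Ashby}: Elton→Ashby 8·6=48, Holm→Ashby 10·7=70, Largo→Ashby 11·5=55, Brent→Ashby 7·18=126, Sutton→Ashby 9·11=99. Service 398; fixed 60; total 458.
Difference: |487 − 458| = 29.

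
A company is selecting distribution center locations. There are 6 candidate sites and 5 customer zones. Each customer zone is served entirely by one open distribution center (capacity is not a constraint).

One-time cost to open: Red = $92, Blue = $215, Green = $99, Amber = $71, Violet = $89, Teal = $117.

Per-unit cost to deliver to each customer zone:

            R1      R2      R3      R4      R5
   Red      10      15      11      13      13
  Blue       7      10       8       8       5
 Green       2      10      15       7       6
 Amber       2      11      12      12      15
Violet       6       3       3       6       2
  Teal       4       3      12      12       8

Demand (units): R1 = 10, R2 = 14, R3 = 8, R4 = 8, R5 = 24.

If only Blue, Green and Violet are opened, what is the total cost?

Total cost: 585

Each customer zone is assigned to its cheapest site among the open ones.
{Blue, Green, Violet}: R1→Green 2·10=20, R2→Violet 3·14=42, R3→Violet 3·8=24, R4→Violet 6·8=48, R5→Violet 2·24=48. Service 182; fixed 403; total 585.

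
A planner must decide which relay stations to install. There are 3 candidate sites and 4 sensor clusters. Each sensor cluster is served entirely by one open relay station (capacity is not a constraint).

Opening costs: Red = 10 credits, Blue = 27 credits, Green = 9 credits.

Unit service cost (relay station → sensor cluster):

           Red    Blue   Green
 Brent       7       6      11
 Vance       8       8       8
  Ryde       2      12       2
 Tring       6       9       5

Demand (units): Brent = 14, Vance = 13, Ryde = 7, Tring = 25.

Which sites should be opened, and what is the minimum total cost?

Open Red and Green; minimum total cost 360.

For any fixed open set, each sensor cluster goes to its cheapest open site; total = fixed + service.
{Red, Green}: Brent→Red 7·14=98, Vance→Red 8·13=104, Ryde→Red 2·7=14, Tring→Green 5·25=125. Service 341; fixed 19; total 360.
{Blue, Green}: service 327 + fixed 36 = 363
{Red, Blue, Green}: service 327 + fixed 46 = 373
{Green}: Brent→Green 11·14=154, Vance→Green 8·13=104, Ryde→Green 2·7=14, Tring→Green 5·25=125. Service 397; fixed 9; total 406.
No other subset beats 360.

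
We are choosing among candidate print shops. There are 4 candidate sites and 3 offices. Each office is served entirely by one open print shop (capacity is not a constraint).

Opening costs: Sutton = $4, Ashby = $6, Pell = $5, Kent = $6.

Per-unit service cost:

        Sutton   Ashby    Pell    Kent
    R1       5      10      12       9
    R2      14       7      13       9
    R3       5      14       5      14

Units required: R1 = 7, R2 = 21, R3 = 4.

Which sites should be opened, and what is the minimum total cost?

Open Sutton and Ashby; minimum total cost 212.

For any fixed open set, each office goes to its cheapest open site; total = fixed + service.
{Sutton, Ashby}: R1→Sutton 5·7=35, R2→Ashby 7·21=147, R3→Sutton 5·4=20. Service 202; fixed 10; total 212.
{Sutton, Ashby, Pell}: service 202 + fixed 15 = 217
{Sutton, Ashby, Kent}: R1→Sutton 5·7=35, R2→Ashby 7·21=147, R3→Sutton 5·4=20. Service 202; fixed 16; total 218.
{Sutton, Ashby, Pell, Kent}: R1→Sutton 5·7=35, R2→Ashby 7·21=147, R3→Sutton 5·4=20. Service 202; fixed 21; total 223.
(All 15 nonempty subsets were checked; Sutton and Ashby is lowest.)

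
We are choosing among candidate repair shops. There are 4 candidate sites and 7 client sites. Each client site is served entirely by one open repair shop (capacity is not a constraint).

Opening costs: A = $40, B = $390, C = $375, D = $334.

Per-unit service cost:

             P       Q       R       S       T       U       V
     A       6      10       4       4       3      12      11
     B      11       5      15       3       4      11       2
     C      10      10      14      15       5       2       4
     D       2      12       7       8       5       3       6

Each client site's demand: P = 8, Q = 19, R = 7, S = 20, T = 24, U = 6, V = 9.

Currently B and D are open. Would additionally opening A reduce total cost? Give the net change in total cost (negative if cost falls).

Current service cost with {B, D}: 352.
Adding A: each client site re-picks its cheapest; new service cost 307, saving 45.
Extra fixed cost: 40. Net change = 40 − 45 = -5.
(Totals: 1076 → 1071.)

Yes — net change −5 (cost falls by 5).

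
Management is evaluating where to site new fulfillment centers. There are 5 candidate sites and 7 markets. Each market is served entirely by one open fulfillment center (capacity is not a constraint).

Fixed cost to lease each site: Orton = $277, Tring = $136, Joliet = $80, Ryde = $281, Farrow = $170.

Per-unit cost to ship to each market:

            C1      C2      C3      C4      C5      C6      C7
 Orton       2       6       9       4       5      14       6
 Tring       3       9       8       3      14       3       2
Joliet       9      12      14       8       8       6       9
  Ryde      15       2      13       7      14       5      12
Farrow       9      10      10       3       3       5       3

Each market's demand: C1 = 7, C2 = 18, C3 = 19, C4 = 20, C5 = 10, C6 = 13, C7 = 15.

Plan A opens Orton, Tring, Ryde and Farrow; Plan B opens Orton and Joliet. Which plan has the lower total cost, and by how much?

Plan A: {Orton, Tring, Ryde, Farrow}: C1→Orton 2·7=14, C2→Ryde 2·18=36, C3→Tring 8·19=152, C4→Tring 3·20=60, C5→Farrow 3·10=30, C6→Tring 3·13=39, C7→Tring 2·15=30. Service 361; fixed 864; total 1225.
Plan B: {Orton, Joliet}: C1→Orton 2·7=14, C2→Orton 6·18=108, C3→Orton 9·19=171, C4→Orton 4·20=80, C5→Orton 5·10=50, C6→Joliet 6·13=78, C7→Orton 6·15=90. Service 591; fixed 357; total 948.
Difference: |1225 − 948| = 277.

Plan B is cheaper by 277.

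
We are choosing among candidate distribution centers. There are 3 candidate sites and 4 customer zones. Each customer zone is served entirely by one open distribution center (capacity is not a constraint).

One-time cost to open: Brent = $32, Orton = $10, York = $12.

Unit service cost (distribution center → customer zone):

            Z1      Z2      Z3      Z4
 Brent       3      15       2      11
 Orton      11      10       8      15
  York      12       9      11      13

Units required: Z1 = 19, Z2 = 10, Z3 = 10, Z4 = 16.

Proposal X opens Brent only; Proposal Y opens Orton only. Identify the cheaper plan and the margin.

Proposal X: {Brent}: Z1→Brent 3·19=57, Z2→Brent 15·10=150, Z3→Brent 2·10=20, Z4→Brent 11·16=176. Service 403; fixed 32; total 435.
Proposal Y: {Orton}: Z1→Orton 11·19=209, Z2→Orton 10·10=100, Z3→Orton 8·10=80, Z4→Orton 15·16=240. Service 629; fixed 10; total 639.
Difference: |435 − 639| = 204.

Proposal X is cheaper by 204.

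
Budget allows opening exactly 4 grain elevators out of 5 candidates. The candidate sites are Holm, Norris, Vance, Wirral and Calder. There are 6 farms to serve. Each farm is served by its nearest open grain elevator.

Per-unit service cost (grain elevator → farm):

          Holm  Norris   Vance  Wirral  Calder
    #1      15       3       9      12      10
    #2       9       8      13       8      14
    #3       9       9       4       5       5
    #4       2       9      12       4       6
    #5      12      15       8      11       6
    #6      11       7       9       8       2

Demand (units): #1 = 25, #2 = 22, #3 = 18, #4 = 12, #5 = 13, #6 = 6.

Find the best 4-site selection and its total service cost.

With exactly 4 open, each farm uses its cheapest among the chosen.
{Holm, Norris, Vance, Calder}: #1→Norris 3·25=75, #2→Norris 8·22=176, #3→Vance 4·18=72, #4→Holm 2·12=24, #5→Calder 6·13=78, #6→Calder 2·6=12. Service cost 437.
{Holm, Norris, Wirral, Calder}: service cost 455
{Norris, Vance, Wirral, Calder}: service cost 461
Among all 5 size-4 choices, {Holm, Norris, Vance, Calder} is lowest.

Choose Holm, Norris, Vance and Calder; total service cost 437.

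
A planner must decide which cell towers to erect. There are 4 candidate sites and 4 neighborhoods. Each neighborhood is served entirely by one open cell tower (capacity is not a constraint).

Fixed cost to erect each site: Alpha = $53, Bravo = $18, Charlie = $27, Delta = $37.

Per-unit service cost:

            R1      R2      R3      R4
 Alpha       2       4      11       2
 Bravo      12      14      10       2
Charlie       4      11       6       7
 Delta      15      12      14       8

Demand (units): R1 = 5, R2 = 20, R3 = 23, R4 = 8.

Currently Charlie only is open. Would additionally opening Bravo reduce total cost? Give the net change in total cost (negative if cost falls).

Current service cost with {Charlie}: 434.
Adding Bravo: each neighborhood re-picks its cheapest; new service cost 394, saving 40.
Extra fixed cost: 18. Net change = 18 − 40 = -22.
(Totals: 461 → 439.)

Yes — net change −22 (cost falls by 22).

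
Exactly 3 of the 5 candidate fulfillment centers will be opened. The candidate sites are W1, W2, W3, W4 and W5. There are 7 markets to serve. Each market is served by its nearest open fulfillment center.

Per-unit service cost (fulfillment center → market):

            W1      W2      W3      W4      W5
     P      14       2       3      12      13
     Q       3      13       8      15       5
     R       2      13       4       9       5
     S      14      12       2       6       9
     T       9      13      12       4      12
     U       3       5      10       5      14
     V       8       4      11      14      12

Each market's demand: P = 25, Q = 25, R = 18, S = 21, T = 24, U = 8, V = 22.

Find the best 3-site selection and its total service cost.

Choose W1, W2 and W4; total service cost 495.

With exactly 3 open, each market uses its cheapest among the chosen.
{W1, W2, W4}: P→W2 2·25=50, Q→W1 3·25=75, R→W1 2·18=36, S→W4 6·21=126, T→W4 4·24=96, U→W1 3·8=24, V→W2 4·22=88. Service cost 495.
{W1, W3, W4}: service cost 524
{W1, W2, W3}: service cost 531
Among all 10 size-3 choices, {W1, W2, W4} is lowest.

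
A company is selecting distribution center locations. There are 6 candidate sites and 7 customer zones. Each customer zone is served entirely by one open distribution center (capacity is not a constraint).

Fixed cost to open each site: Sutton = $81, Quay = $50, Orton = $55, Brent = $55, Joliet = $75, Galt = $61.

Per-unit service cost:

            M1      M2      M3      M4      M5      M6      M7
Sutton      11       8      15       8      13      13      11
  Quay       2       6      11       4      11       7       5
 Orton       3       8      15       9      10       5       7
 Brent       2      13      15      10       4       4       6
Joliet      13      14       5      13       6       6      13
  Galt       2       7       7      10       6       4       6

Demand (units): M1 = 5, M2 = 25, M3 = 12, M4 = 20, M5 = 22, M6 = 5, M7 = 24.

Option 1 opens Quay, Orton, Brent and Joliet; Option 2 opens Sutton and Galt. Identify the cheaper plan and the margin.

Option 1: {Quay, Orton, Brent, Joliet}: M1→Quay 2·5=10, M2→Quay 6·25=150, M3→Joliet 5·12=60, M4→Quay 4·20=80, M5→Brent 4·22=88, M6→Brent 4·5=20, M7→Quay 5·24=120. Service 528; fixed 235; total 763.
Option 2: {Sutton, Galt}: M1→Galt 2·5=10, M2→Galt 7·25=175, M3→Galt 7·12=84, M4→Sutton 8·20=160, M5→Galt 6·22=132, M6→Galt 4·5=20, M7→Galt 6·24=144. Service 725; fixed 142; total 867.
Difference: |763 − 867| = 104.

Option 1 is cheaper by 104.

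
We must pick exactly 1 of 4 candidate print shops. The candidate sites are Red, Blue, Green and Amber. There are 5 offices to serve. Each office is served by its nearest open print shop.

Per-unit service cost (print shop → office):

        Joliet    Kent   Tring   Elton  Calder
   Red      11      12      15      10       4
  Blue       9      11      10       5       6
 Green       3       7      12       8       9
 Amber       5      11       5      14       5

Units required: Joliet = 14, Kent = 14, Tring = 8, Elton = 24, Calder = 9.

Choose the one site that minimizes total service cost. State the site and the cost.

With exactly 1 open, each office uses its cheapest among the chosen.
{Green}: Joliet→Green 3·14=42, Kent→Green 7·14=98, Tring→Green 12·8=96, Elton→Green 8·24=192, Calder→Green 9·9=81. Service cost 509.
{Blue}: service cost 534
{Amber}: service cost 645
Among all 4 size-1 choices, {Green} is lowest.

Choose Green only; total service cost 509.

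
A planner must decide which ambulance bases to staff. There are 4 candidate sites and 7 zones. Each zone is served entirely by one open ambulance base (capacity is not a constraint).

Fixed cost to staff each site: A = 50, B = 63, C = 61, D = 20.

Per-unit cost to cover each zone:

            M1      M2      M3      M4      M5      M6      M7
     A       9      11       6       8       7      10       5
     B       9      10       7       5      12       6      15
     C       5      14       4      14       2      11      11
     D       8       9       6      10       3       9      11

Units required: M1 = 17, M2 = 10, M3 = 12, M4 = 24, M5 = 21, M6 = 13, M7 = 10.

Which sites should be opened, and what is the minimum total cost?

For any fixed open set, each zone goes to its cheapest open site; total = fixed + service.
{A, B, C}: M1→C 5·17=85, M2→B 10·10=100, M3→C 4·12=48, M4→B 5·24=120, M5→C 2·21=42, M6→B 6·13=78, M7→A 5·10=50. Service 523; fixed 174; total 697.
{A, B, C, D}: service 513 + fixed 194 = 707
{B, C}: service 583 + fixed 124 = 707
{D}: service 828 + fixed 20 = 848
No other subset beats 697.

Open A, B and C; minimum total cost 697.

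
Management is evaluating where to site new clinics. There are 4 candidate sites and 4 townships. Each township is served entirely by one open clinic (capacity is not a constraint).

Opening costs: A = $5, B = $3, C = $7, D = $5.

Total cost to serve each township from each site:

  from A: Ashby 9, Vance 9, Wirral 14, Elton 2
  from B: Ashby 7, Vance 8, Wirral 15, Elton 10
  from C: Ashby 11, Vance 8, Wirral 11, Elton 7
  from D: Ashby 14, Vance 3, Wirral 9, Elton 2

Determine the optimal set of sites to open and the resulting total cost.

Open B and D; minimum total cost 29.

For any fixed open set, each township goes to its cheapest open site; total = fixed + service.
{B, D}: Ashby→B 7, Vance→D 3, Wirral→D 9, Elton→D 2. Service 21; fixed 8; total 29.
{A, D}: Ashby→A 9, Vance→D 3, Wirral→D 9, Elton→A 2. Service 23; fixed 10; total 33.
{D}: service 28 + fixed 5 = 33
{A, B, C, D}: Ashby→B 7, Vance→D 3, Wirral→D 9, Elton→A 2. Service 21; fixed 20; total 41.
No other subset beats 29.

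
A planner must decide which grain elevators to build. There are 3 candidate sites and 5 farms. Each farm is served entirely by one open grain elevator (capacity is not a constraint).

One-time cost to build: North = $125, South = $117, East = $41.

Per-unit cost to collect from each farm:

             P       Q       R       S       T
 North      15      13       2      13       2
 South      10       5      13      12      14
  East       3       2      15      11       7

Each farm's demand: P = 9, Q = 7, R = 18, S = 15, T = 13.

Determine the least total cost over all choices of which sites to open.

For any fixed open set, each farm goes to its cheapest open site; total = fixed + service.
{North, East}: P→East 3·9=27, Q→East 2·7=14, R→North 2·18=36, S→East 11·15=165, T→North 2·13=26. Service 268; fixed 166; total 434.
{North, South, East}: service 268 + fixed 283 = 551
{North}: service 483 + fixed 125 = 608
{East}: service 567 + fixed 41 = 608
No other subset beats 434.

Minimum total cost: 434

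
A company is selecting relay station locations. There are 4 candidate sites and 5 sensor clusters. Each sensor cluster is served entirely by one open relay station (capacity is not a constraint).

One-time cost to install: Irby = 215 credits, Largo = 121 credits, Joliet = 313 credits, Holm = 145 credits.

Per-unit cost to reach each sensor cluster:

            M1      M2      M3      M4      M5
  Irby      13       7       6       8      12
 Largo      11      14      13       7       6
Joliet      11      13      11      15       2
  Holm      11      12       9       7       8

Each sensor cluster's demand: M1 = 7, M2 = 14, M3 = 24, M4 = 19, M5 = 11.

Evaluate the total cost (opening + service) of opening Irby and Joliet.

Each sensor cluster is assigned to its cheapest site among the open ones.
{Irby, Joliet}: M1→Joliet 11·7=77, M2→Irby 7·14=98, M3→Irby 6·24=144, M4→Irby 8·19=152, M5→Joliet 2·11=22. Service 493; fixed 528; total 1021.

Total cost: 1021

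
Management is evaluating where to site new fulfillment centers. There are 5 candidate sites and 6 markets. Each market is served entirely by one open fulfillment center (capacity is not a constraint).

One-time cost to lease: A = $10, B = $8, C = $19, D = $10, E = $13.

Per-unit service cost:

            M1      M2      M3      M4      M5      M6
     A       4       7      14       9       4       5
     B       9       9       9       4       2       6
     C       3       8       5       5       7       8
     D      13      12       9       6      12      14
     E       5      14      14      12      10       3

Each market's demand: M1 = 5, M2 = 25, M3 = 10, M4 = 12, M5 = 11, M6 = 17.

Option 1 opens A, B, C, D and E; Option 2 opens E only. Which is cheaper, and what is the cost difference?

Option 1: {A, B, C, D, E}: M1→C 3·5=15, M2→A 7·25=175, M3→C 5·10=50, M4→B 4·12=48, M5→B 2·11=22, M6→E 3·17=51. Service 361; fixed 60; total 421.
Option 2: {E}: M1→E 5·5=25, M2→E 14·25=350, M3→E 14·10=140, M4→E 12·12=144, M5→E 10·11=110, M6→E 3·17=51. Service 820; fixed 13; total 833.
Difference: |421 − 833| = 412.

Option 1 is cheaper by 412.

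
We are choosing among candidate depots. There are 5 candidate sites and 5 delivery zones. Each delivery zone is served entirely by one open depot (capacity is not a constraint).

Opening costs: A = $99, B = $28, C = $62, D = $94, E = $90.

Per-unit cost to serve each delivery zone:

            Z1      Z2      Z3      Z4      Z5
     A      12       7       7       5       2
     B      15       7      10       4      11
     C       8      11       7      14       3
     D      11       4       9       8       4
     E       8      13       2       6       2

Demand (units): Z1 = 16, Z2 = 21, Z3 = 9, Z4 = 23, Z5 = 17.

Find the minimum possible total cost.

Minimum total cost: 537

For any fixed open set, each delivery zone goes to its cheapest open site; total = fixed + service.
{B, E}: Z1→E 8·16=128, Z2→B 7·21=147, Z3→E 2·9=18, Z4→B 4·23=92, Z5→E 2·17=34. Service 419; fixed 118; total 537.
{B, D, E}: Z1→E 8·16=128, Z2→D 4·21=84, Z3→E 2·9=18, Z4→B 4·23=92, Z5→E 2·17=34. Service 356; fixed 212; total 568.
{B, C}: service 481 + fixed 90 = 571
{A, B, C, D, E}: service 356 + fixed 373 = 729
No other subset beats 537.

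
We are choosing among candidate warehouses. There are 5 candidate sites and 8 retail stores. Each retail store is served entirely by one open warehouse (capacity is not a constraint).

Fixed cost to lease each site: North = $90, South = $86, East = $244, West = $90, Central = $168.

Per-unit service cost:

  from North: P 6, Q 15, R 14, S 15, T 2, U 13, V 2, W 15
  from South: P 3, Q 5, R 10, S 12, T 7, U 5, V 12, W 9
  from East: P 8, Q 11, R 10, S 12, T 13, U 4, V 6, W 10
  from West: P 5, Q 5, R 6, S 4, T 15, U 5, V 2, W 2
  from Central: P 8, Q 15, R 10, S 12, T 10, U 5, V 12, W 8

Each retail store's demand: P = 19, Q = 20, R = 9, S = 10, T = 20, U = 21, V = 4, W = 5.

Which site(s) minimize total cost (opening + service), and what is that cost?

For any fixed open set, each retail store goes to its cheapest open site; total = fixed + service.
{North, West}: P→West 5·19=95, Q→West 5·20=100, R→West 6·9=54, S→West 4·10=40, T→North 2·20=40, U→West 5·21=105, V→North 2·4=8, W→West 2·5=10. Service 452; fixed 180; total 632.
{North, South, West}: P→South 3·19=57, Q→South 5·20=100, R→West 6·9=54, S→West 4·10=40, T→North 2·20=40, U→South 5·21=105, V→North 2·4=8, W→West 2·5=10. Service 414; fixed 266; total 680.
{South, West}: service 514 + fixed 176 = 690
{North, South, East, West, Central}: P→South 3·19=57, Q→South 5·20=100, R→West 6·9=54, S→West 4·10=40, T→North 2·20=40, U→East 4·21=84, V→North 2·4=8, W→West 2·5=10. Service 393; fixed 678; total 1071.
No other subset beats 632.

Open North and West; minimum total cost 632.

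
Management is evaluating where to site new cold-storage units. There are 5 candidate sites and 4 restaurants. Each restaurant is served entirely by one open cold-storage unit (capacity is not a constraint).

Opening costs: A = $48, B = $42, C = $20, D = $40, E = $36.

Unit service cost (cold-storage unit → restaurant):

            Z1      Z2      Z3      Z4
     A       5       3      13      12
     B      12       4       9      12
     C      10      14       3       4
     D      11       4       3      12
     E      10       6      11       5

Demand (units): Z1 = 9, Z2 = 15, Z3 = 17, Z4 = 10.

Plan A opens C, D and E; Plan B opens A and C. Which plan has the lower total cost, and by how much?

Plan A: {C, D, E}: Z1→C 10·9=90, Z2→D 4·15=60, Z3→C 3·17=51, Z4→C 4·10=40. Service 241; fixed 96; total 337.
Plan B: {A, C}: Z1→A 5·9=45, Z2→A 3·15=45, Z3→C 3·17=51, Z4→C 4·10=40. Service 181; fixed 68; total 249.
Difference: |337 − 249| = 88.

Plan B is cheaper by 88.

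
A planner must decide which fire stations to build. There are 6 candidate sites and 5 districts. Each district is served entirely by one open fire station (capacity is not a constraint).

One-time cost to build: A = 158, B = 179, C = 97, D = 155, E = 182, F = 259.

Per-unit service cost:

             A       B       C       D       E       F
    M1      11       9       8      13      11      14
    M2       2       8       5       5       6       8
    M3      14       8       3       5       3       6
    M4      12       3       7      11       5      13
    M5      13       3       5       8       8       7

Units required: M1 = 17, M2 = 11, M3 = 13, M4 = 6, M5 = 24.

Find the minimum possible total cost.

For any fixed open set, each district goes to its cheapest open site; total = fixed + service.
{C}: M1→C 8·17=136, M2→C 5·11=55, M3→C 3·13=39, M4→C 7·6=42, M5→C 5·24=120. Service 392; fixed 97; total 489.
{B, C}: service 320 + fixed 276 = 596
{A, C}: service 359 + fixed 255 = 614
{A, B, C, D, E, F}: service 287 + fixed 1030 = 1317
No other subset beats 489.

Minimum total cost: 489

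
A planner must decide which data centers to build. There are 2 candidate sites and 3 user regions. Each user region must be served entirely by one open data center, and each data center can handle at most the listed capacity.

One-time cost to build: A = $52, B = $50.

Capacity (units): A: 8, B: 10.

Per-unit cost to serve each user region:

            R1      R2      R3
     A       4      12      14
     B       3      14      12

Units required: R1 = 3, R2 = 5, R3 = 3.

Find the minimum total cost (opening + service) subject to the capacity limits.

Minimum total cost: 207

Open {A, B}: R1→B 3·3=9, R2→A 12·5=60, R3→B 12·3=36.
Loads: A carries 5/8, B carries 6/10. Service 105; fixed 102; total 207.
Next best feasible plan costs 210.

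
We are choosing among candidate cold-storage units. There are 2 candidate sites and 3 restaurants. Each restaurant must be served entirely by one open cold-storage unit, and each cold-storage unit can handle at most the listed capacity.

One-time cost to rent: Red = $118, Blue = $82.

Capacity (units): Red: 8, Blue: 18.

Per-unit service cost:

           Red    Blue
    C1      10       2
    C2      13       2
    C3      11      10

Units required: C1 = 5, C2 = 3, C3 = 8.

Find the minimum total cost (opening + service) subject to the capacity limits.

Open {Blue}: C1→Blue 2·5=10, C2→Blue 2·3=6, C3→Blue 10·8=80.
Loads: Blue carries 16/18. Service 96; fixed 82; total 178.
Next best feasible plan costs 296.

Minimum total cost: 178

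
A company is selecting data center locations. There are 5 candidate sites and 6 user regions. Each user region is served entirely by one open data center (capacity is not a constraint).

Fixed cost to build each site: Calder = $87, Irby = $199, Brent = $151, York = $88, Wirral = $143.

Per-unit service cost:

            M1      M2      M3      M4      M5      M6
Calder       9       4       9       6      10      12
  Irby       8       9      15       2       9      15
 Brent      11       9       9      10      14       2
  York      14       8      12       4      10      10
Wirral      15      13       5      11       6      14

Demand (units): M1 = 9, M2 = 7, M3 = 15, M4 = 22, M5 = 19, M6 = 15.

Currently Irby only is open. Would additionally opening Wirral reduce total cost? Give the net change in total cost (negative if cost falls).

Yes — net change −79 (cost falls by 79).

Current service cost with {Irby}: 800.
Adding Wirral: each user region re-picks its cheapest; new service cost 578, saving 222.
Extra fixed cost: 143. Net change = 143 − 222 = -79.
(Totals: 999 → 920.)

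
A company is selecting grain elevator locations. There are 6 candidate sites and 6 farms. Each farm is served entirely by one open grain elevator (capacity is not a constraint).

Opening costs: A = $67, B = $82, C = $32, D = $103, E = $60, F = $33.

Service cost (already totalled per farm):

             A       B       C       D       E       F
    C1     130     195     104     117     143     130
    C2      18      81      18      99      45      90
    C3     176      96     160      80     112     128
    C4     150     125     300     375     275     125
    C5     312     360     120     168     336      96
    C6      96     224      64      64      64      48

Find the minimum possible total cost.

For any fixed open set, each farm goes to its cheapest open site; total = fixed + service.
{C, F}: C1→C 104, C2→C 18, C3→F 128, C4→F 125, C5→F 96, C6→F 48. Service 519; fixed 65; total 584.
{C, E, F}: C1→C 104, C2→C 18, C3→E 112, C4→F 125, C5→F 96, C6→F 48. Service 503; fixed 125; total 628.
{B, C, F}: service 487 + fixed 147 = 634
{A, B, C, D, E, F}: service 471 + fixed 377 = 848
No other subset beats 584.

Minimum total cost: 584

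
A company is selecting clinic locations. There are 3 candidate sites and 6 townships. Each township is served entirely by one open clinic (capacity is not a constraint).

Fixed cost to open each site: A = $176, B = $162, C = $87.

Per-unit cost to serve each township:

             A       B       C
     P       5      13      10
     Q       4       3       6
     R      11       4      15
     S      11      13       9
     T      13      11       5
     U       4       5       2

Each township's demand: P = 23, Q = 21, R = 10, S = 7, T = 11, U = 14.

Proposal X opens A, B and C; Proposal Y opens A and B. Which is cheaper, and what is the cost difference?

Proposal X: {A, B, C}: P→A 5·23=115, Q→B 3·21=63, R→B 4·10=40, S→C 9·7=63, T→C 5·11=55, U→C 2·14=28. Service 364; fixed 425; total 789.
Proposal Y: {A, B}: P→A 5·23=115, Q→B 3·21=63, R→B 4·10=40, S→A 11·7=77, T→B 11·11=121, U→A 4·14=56. Service 472; fixed 338; total 810.
Difference: |789 − 810| = 21.

Proposal X is cheaper by 21.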